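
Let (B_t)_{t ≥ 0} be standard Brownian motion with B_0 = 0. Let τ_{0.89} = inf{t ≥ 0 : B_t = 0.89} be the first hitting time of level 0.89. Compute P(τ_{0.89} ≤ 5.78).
P(τ_{0.89} ≤ 5.78) = 2(1 − Φ(0.89/√5.78)) = 2(1 − Φ(0.3702)) ≈ 0.7112

By the reflection principle for standard BM, P(τ_b ≤ t) = 2 · P(B_t ≥ b). Since B_t ~ N(0, t), P(B_t ≥ 0.89) = 1 − Φ(0.89/√t) = 1 − Φ(0.89/√5.78) = 1 − Φ(0.3702) ≈ 0.35562. Doubling: P(τ_{0.89} ≤ 5.78) ≈ 2 · 0.35562 = 0.71124 ≈ 0.7112.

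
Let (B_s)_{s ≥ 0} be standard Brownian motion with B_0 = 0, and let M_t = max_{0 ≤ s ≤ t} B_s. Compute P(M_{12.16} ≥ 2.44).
P(M_{12.16} ≥ 2.44) = 2·P(B_{12.16} ≥ 2.44) = 2(1 − Φ(2.44/√12.16)) ≈ 0.4841

By the reflection principle for Brownian motion, P(M_t ≥ a) = 2 · P(B_t ≥ a) for a ≥ 0. Since B_t ~ N(0, t), P(B_t ≥ 2.44) = 1 − Φ(2.44/√t) = 1 − Φ(2.44/√12.16) = 1 − Φ(0.6997). So
  P(M_{12.16} ≥ 2.44) = 2(1 − Φ(0.6997)) ≈ 0.4841.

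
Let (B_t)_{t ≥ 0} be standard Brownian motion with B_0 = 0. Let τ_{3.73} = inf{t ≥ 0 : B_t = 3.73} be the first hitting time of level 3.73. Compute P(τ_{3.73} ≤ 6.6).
P(τ_{3.73} ≤ 6.6) = 2(1 − Φ(3.73/√6.6)) = 2(1 − Φ(1.4519)) ≈ 0.1465

By the reflection principle for standard BM, P(τ_b ≤ t) = 2 · P(B_t ≥ b). Since B_t ~ N(0, t), P(B_t ≥ 3.73) = 1 − Φ(3.73/√t) = 1 − Φ(3.73/√6.6) = 1 − Φ(1.4519) ≈ 0.07326. Doubling: P(τ_{3.73} ≤ 6.6) ≈ 2 · 0.07326 = 0.14652 ≈ 0.1465.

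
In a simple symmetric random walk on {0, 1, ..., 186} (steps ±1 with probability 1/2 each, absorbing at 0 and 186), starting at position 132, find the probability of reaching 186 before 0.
P(hit 186 before 0) = 132/186 = 22/31

Let u_k = P(hit 186 before 0 | start at k). Then u_0 = 0, u_186 = 1, and u_k = u_{k-1}/2 + u_{k+1}/2 for 1 ≤ k ≤ 185. This harmonic recurrence is solved by u_k = k/186, giving u_132 = 132/186 = 22/31.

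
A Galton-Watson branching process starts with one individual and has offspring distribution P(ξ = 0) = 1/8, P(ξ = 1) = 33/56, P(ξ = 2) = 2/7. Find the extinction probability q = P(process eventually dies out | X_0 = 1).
q = 7/16

The pgf is f(s) = 1/8 + 33/56·s + 2/7·s². The extinction probability q is the smallest fixed point of f in [0, 1]. Setting s = f(s):
  2/7·s² + (33/56 − 1)·s + 1/8 = 0
  2/7·s² − (1/8 + 2/7)·s + 1/8 = 0
which factors as (s − 1)·(2/7·s − 1/8) = 0, giving roots s = 1 and s = (1/8)/(2/7) = 7/16.
Mean offspring μ = 33/56 + 2·2/7 = 65/56 > 1 (supercritical), so q < 1. The extinction probability is the smaller root: q = (1/8)/(2/7) = 7/16.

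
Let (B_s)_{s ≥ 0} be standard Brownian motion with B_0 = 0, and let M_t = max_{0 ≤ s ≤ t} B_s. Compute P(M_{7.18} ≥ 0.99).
P(M_{7.18} ≥ 0.99) = 2·P(B_{7.18} ≥ 0.99) = 2(1 − Φ(0.99/√7.18)) ≈ 0.7118

By the reflection principle for Brownian motion, P(M_t ≥ a) = 2 · P(B_t ≥ a) for a ≥ 0. Since B_t ~ N(0, t), P(B_t ≥ 0.99) = 1 − Φ(0.99/√t) = 1 − Φ(0.99/√7.18) = 1 − Φ(0.3695). So
  P(M_{7.18} ≥ 0.99) = 2(1 − Φ(0.3695)) ≈ 0.7118.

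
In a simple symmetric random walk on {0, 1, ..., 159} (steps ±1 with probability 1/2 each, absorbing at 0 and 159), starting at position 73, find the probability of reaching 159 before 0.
P(hit 159 before 0) = 73/159

Let u_k = P(hit 159 before 0 | start at k). Then u_0 = 0, u_159 = 1, and u_k = u_{k-1}/2 + u_{k+1}/2 for 1 ≤ k ≤ 158. This harmonic recurrence is solved by u_k = k/159, giving u_73 = 73/159.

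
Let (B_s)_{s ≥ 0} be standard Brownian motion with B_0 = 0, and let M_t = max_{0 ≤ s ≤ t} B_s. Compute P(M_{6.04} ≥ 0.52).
P(M_{6.04} ≥ 0.52) = 2·P(B_{6.04} ≥ 0.52) = 2(1 − Φ(0.52/√6.04)) ≈ 0.8324

By the reflection principle for Brownian motion, P(M_t ≥ a) = 2 · P(B_t ≥ a) for a ≥ 0. Since B_t ~ N(0, t), P(B_t ≥ 0.52) = 1 − Φ(0.52/√t) = 1 − Φ(0.52/√6.04) = 1 − Φ(0.2116). So
  P(M_{6.04} ≥ 0.52) = 2(1 − Φ(0.2116)) ≈ 0.8324.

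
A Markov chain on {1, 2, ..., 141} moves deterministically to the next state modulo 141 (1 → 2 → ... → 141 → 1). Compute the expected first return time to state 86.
E[T_86 | X_0 = 86] = 141

The chain cycles deterministically, so starting at state 86 it returns in exactly 141 steps. Equivalently, the stationary distribution is uniform π_j = 1/141 for every state j, so by Kac's formula E[T_86] = 1/π_86 = 141.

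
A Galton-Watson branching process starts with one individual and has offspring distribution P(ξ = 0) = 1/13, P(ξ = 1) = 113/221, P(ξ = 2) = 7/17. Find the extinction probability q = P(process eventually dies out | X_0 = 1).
q = 17/91

The pgf is f(s) = 1/13 + 113/221·s + 7/17·s². The extinction probability q is the smallest fixed point of f in [0, 1]. Setting s = f(s):
  7/17·s² + (113/221 − 1)·s + 1/13 = 0
  7/17·s² − (1/13 + 7/17)·s + 1/13 = 0
which factors as (s − 1)·(7/17·s − 1/13) = 0, giving roots s = 1 and s = (1/13)/(7/17) = 17/91.
Mean offspring μ = 113/221 + 2·7/17 = 295/221 > 1 (supercritical), so q < 1. The extinction probability is the smaller root: q = (1/13)/(7/17) = 17/91.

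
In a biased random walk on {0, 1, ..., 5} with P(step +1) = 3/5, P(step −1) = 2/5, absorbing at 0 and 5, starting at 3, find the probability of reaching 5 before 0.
P(hit 5 before 0) = (1 − (2/3)^3) / (1 − (2/3)^5) = 171/211

Let u_k denote P(reach 5 before 0 | start at k). Boundary: u_0 = 0, u_5 = 1. Recurrence: u_k = 3/5·u_{k+1} + 2/5·u_{k-1} for 1 ≤ k ≤ 4. Try u_k = A + B·r^k with r = q/p = (2/5)/(3/5) = 2/3. Substitution satisfies the recurrence; boundary conditions give:
  u_k = (1 − r^k) / (1 − r^N) = (1 − (2/3)^3) / (1 − (2/3)^5) = 171/211.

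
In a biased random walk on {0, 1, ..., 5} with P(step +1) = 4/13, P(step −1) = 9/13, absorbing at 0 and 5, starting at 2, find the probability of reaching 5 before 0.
P(hit 5 before 0) = (1 − (9/4)^2) / (1 − (9/4)^5) = 832/11605

Let u_k denote P(reach 5 before 0 | start at k). Boundary: u_0 = 0, u_5 = 1. Recurrence: u_k = 4/13·u_{k+1} + 9/13·u_{k-1} for 1 ≤ k ≤ 4. Try u_k = A + B·r^k with r = q/p = (9/13)/(4/13) = 9/4. Substitution satisfies the recurrence; boundary conditions give:
  u_k = (1 − r^k) / (1 − r^N) = (1 − (9/4)^2) / (1 − (9/4)^5) = 832/11605.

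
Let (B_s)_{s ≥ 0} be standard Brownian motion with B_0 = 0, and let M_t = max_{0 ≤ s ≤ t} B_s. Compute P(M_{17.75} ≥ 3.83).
P(M_{17.75} ≥ 3.83) = 2·P(B_{17.75} ≥ 3.83) = 2(1 − Φ(3.83/√17.75)) ≈ 0.3633

By the reflection principle for Brownian motion, P(M_t ≥ a) = 2 · P(B_t ≥ a) for a ≥ 0. Since B_t ~ N(0, t), P(B_t ≥ 3.83) = 1 − Φ(3.83/√t) = 1 − Φ(3.83/√17.75) = 1 − Φ(0.9091). So
  P(M_{17.75} ≥ 3.83) = 2(1 − Φ(0.9091)) ≈ 0.3633.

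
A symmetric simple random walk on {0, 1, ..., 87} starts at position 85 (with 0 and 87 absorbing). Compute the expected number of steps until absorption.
E[τ | X_0 = 85] = 170

Let v_k = E[τ | X_0 = k]. Boundary: v_0 = v_87 = 0. Recurrence: v_k = 1 + (v_{k-1} + v_{k+1})/2 for 1 ≤ k ≤ 86. The particular solution to v_k − (v_{k-1} + v_{k+1})/2 = 1 is v_k = −k^2. Adding homogeneous solution A + B k and matching boundaries gives v_k = k (87 − k). Substituting k = 85: v_85 = 85 · 2 = 170.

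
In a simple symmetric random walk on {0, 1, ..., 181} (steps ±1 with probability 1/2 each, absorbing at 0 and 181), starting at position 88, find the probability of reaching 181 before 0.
P(hit 181 before 0) = 88/181

Let u_k = P(hit 181 before 0 | start at k). Then u_0 = 0, u_181 = 1, and u_k = u_{k-1}/2 + u_{k+1}/2 for 1 ≤ k ≤ 180. This harmonic recurrence is solved by u_k = k/181, giving u_88 = 88/181.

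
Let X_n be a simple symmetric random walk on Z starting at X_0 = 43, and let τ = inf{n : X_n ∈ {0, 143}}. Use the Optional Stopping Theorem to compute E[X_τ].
E[X_τ] = 43

X_n is a martingale and τ is a bounded-mean stopping time (indeed τ is finite a.s. with bounded expectation since the walk is in a bounded region). By the OST, E[X_τ] = E[X_0] = 43. Equivalently: E[X_τ] = 143 · P(hit 143 first) + 0 · P(hit 0 first) = 143 · (43/143) = 43.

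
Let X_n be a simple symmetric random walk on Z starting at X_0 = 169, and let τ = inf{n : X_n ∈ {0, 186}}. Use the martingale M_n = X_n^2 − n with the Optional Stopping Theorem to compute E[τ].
E[τ] = 2873

M_n = X_n^2 − n is a martingale (since E[X_{n+1}^2 | F_n] = X_n^2 + 1). By OST (τ has finite mean in a bounded region), E[M_τ] = E[M_0] = X_0^2 − 0 = 169^2 = 28561. Also E[M_τ] = E[X_τ^2] − E[τ]. The walk exits at 0 or 186, with P(hit 186 first) = 169/186, so E[X_τ^2] = 186^2 · 169/186 + 0 = 31434. Thus E[τ] = E[X_τ^2] − E[M_τ] = 31434 − 28561 = 2873 = 169(186 − 169) = 2873.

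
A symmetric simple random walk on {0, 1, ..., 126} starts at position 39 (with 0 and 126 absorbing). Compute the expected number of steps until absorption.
E[τ | X_0 = 39] = 3393

Let v_k = E[τ | X_0 = k]. Boundary: v_0 = v_126 = 0. Recurrence: v_k = 1 + (v_{k-1} + v_{k+1})/2 for 1 ≤ k ≤ 125. The particular solution to v_k − (v_{k-1} + v_{k+1})/2 = 1 is v_k = −k^2. Adding homogeneous solution A + B k and matching boundaries gives v_k = k (126 − k). Substituting k = 39: v_39 = 39 · 87 = 3393.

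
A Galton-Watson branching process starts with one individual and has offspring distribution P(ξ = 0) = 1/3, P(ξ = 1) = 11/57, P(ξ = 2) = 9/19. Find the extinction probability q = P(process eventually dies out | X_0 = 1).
q = 19/27

The pgf is f(s) = 1/3 + 11/57·s + 9/19·s². The extinction probability q is the smallest fixed point of f in [0, 1]. Setting s = f(s):
  9/19·s² + (11/57 − 1)·s + 1/3 = 0
  9/19·s² − (1/3 + 9/19)·s + 1/3 = 0
which factors as (s − 1)·(9/19·s − 1/3) = 0, giving roots s = 1 and s = (1/3)/(9/19) = 19/27.
Mean offspring μ = 11/57 + 2·9/19 = 65/57 > 1 (supercritical), so q < 1. The extinction probability is the smaller root: q = (1/3)/(9/19) = 19/27.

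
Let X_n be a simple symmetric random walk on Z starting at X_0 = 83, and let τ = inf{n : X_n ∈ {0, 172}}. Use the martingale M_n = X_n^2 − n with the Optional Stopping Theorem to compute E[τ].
E[τ] = 7387

M_n = X_n^2 − n is a martingale (since E[X_{n+1}^2 | F_n] = X_n^2 + 1). By OST (τ has finite mean in a bounded region), E[M_τ] = E[M_0] = X_0^2 − 0 = 83^2 = 6889. Also E[M_τ] = E[X_τ^2] − E[τ]. The walk exits at 0 or 172, with P(hit 172 first) = 83/172, so E[X_τ^2] = 172^2 · 83/172 + 0 = 14276. Thus E[τ] = E[X_τ^2] − E[M_τ] = 14276 − 6889 = 7387 = 83(172 − 83) = 7387.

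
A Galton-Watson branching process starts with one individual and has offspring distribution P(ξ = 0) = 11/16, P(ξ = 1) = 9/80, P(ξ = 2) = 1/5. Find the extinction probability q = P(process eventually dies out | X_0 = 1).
q = 1

Mean offspring μ = 0·11/16 + 1·9/80 + 2·1/5 = 41/80 ≤ 1. For μ ≤ 1 with offspring not concentrated at 1, the Galton-Watson process goes extinct almost surely, so q = 1.
(Algebraic check: The pgf is f(s) = 11/16 + 9/80·s + 1/5·s². The extinction probability q is the smallest fixed point of f in [0, 1]. Setting s = f(s):
  1/5·s² + (9/80 − 1)·s + 11/16 = 0
  1/5·s² − (11/16 + 1/5)·s + 11/16 = 0
which factors as (s − 1)·(1/5·s − 11/16) = 0, giving roots s = 1 and s = (11/16)/(1/5) = 55/16. Since 55/16 ≥ 1, the smallest root in [0, 1] is s = 1.)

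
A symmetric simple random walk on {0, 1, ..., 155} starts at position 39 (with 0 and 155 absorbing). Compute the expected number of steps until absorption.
E[τ | X_0 = 39] = 4524

Let v_k = E[τ | X_0 = k]. Boundary: v_0 = v_155 = 0. Recurrence: v_k = 1 + (v_{k-1} + v_{k+1})/2 for 1 ≤ k ≤ 154. The particular solution to v_k − (v_{k-1} + v_{k+1})/2 = 1 is v_k = −k^2. Adding homogeneous solution A + B k and matching boundaries gives v_k = k (155 − k). Substituting k = 39: v_39 = 39 · 116 = 4524.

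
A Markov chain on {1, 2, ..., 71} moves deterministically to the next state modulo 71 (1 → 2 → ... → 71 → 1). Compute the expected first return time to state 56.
E[T_56 | X_0 = 56] = 71

The chain cycles deterministically, so starting at state 56 it returns in exactly 71 steps. Equivalently, the stationary distribution is uniform π_j = 1/71 for every state j, so by Kac's formula E[T_56] = 1/π_56 = 71.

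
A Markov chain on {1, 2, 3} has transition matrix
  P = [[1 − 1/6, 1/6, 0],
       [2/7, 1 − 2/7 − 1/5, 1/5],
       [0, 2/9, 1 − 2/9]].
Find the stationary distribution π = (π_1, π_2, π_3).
π = (120/253, 70/253, 63/253)

This is a birth-death chain on three states, which satisfies detailed balance: π_1 · P_{12} = π_2 · P_{21} and π_2 · P_{23} = π_3 · P_{32}.
From π_1 · 1/6 = π_2 · 2/7: π_2/π_1 = (1/6)/(2/7) = 7/12.
From π_2 · 1/5 = π_3 · 2/9: π_3/π_2 = (1/5)/(2/9) = 9/10.
Take π_1 proportional to 1; then unnormalized π = (1, 7/12, 21/40). Normalize by dividing by the sum 253/120:
  π = (120/253, 70/253, 63/253).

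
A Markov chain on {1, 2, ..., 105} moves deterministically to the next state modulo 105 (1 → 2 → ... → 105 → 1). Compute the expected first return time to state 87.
E[T_87 | X_0 = 87] = 105

The chain cycles deterministically, so starting at state 87 it returns in exactly 105 steps. Equivalently, the stationary distribution is uniform π_j = 1/105 for every state j, so by Kac's formula E[T_87] = 1/π_87 = 105.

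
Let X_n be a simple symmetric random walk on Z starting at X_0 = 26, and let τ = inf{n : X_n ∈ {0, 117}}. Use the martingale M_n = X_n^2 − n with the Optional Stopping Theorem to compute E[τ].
E[τ] = 2366

M_n = X_n^2 − n is a martingale (since E[X_{n+1}^2 | F_n] = X_n^2 + 1). By OST (τ has finite mean in a bounded region), E[M_τ] = E[M_0] = X_0^2 − 0 = 26^2 = 676. Also E[M_τ] = E[X_τ^2] − E[τ]. The walk exits at 0 or 117, with P(hit 117 first) = 26/117, so E[X_τ^2] = 117^2 · 26/117 + 0 = 3042. Thus E[τ] = E[X_τ^2] − E[M_τ] = 3042 − 676 = 2366 = 26(117 − 26) = 2366.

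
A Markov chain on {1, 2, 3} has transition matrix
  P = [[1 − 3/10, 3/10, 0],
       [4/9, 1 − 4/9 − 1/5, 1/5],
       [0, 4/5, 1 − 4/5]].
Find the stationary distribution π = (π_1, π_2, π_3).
π = (32/59, 108/295, 27/295)

This is a birth-death chain on three states, which satisfies detailed balance: π_1 · P_{12} = π_2 · P_{21} and π_2 · P_{23} = π_3 · P_{32}.
From π_1 · 3/10 = π_2 · 4/9: π_2/π_1 = (3/10)/(4/9) = 27/40.
From π_2 · 1/5 = π_3 · 4/5: π_3/π_2 = (1/5)/(4/5) = 1/4.
Take π_1 proportional to 1; then unnormalized π = (1, 27/40, 27/160). Normalize by dividing by the sum 59/32:
  π = (32/59, 108/295, 27/295).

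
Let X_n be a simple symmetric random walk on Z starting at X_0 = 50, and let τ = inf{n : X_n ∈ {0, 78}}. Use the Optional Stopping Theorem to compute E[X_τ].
E[X_τ] = 50

X_n is a martingale and τ is a bounded-mean stopping time (indeed τ is finite a.s. with bounded expectation since the walk is in a bounded region). By the OST, E[X_τ] = E[X_0] = 50. Equivalently: E[X_τ] = 78 · P(hit 78 first) + 0 · P(hit 0 first) = 78 · (50/78) = 50.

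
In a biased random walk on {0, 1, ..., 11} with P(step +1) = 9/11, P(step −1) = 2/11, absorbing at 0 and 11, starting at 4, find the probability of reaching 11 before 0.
P(hit 11 before 0) = (1 − (2/9)^4) / (1 − (2/9)^11) = 4472076015/4483008223

Let u_k denote P(reach 11 before 0 | start at k). Boundary: u_0 = 0, u_11 = 1. Recurrence: u_k = 9/11·u_{k+1} + 2/11·u_{k-1} for 1 ≤ k ≤ 10. Try u_k = A + B·r^k with r = q/p = (2/11)/(9/11) = 2/9. Substitution satisfies the recurrence; boundary conditions give:
  u_k = (1 − r^k) / (1 − r^N) = (1 − (2/9)^4) / (1 − (2/9)^11) = 4472076015/4483008223.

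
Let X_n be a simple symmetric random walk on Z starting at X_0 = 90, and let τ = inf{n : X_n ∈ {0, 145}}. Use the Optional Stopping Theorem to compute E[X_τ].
E[X_τ] = 90

X_n is a martingale and τ is a bounded-mean stopping time (indeed τ is finite a.s. with bounded expectation since the walk is in a bounded region). By the OST, E[X_τ] = E[X_0] = 90. Equivalently: E[X_τ] = 145 · P(hit 145 first) + 0 · P(hit 0 first) = 145 · (90/145) = 90.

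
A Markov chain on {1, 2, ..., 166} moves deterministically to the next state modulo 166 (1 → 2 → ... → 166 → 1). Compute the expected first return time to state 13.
E[T_13 | X_0 = 13] = 166

The chain cycles deterministically, so starting at state 13 it returns in exactly 166 steps. Equivalently, the stationary distribution is uniform π_j = 1/166 for every state j, so by Kac's formula E[T_13] = 1/π_13 = 166.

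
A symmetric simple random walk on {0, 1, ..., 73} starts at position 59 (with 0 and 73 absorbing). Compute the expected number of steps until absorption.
E[τ | X_0 = 59] = 826

Let v_k = E[τ | X_0 = k]. Boundary: v_0 = v_73 = 0. Recurrence: v_k = 1 + (v_{k-1} + v_{k+1})/2 for 1 ≤ k ≤ 72. The particular solution to v_k − (v_{k-1} + v_{k+1})/2 = 1 is v_k = −k^2. Adding homogeneous solution A + B k and matching boundaries gives v_k = k (73 − k). Substituting k = 59: v_59 = 59 · 14 = 826.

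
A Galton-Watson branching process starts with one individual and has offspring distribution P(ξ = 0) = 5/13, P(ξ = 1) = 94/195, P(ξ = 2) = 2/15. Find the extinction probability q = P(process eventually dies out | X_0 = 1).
q = 1

Mean offspring μ = 0·5/13 + 1·94/195 + 2·2/15 = 146/195 ≤ 1. For μ ≤ 1 with offspring not concentrated at 1, the Galton-Watson process goes extinct almost surely, so q = 1.
(Algebraic check: The pgf is f(s) = 5/13 + 94/195·s + 2/15·s². The extinction probability q is the smallest fixed point of f in [0, 1]. Setting s = f(s):
  2/15·s² + (94/195 − 1)·s + 5/13 = 0
  2/15·s² − (5/13 + 2/15)·s + 5/13 = 0
which factors as (s − 1)·(2/15·s − 5/13) = 0, giving roots s = 1 and s = (5/13)/(2/15) = 75/26. Since 75/26 ≥ 1, the smallest root in [0, 1] is s = 1.)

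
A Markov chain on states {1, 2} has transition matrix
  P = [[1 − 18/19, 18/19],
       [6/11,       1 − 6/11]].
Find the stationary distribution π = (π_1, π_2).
π_1 = 19/52, π_2 = 33/52

Solve πP = π with π_1 + π_2 = 1. From πP = π: π_1 · (1 − 18/19) + π_2 · 6/11 = π_1 ⇒ π_2 · 6/11 = π_1 · 18/19 ⇒ π_2/π_1 = (18/19)/(6/11) = 33/19. Together with π_1 + π_2 = 1:
  π_1 = (6/11)/(18/19 + 6/11) = (6/11)/(312/209) = 19/52,
  π_2 = (18/19)/(18/19 + 6/11) = (18/19)/(312/209) = 33/52.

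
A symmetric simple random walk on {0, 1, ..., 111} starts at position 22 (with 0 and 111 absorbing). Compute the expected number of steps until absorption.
E[τ | X_0 = 22] = 1958

Let v_k = E[τ | X_0 = k]. Boundary: v_0 = v_111 = 0. Recurrence: v_k = 1 + (v_{k-1} + v_{k+1})/2 for 1 ≤ k ≤ 110. The particular solution to v_k − (v_{k-1} + v_{k+1})/2 = 1 is v_k = −k^2. Adding homogeneous solution A + B k and matching boundaries gives v_k = k (111 − k). Substituting k = 22: v_22 = 22 · 89 = 1958.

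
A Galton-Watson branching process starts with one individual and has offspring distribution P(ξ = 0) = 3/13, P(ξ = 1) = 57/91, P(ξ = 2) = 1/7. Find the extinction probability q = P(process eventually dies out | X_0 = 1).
q = 1

Mean offspring μ = 0·3/13 + 1·57/91 + 2·1/7 = 83/91 ≤ 1. For μ ≤ 1 with offspring not concentrated at 1, the Galton-Watson process goes extinct almost surely, so q = 1.
(Algebraic check: The pgf is f(s) = 3/13 + 57/91·s + 1/7·s². The extinction probability q is the smallest fixed point of f in [0, 1]. Setting s = f(s):
  1/7·s² + (57/91 − 1)·s + 3/13 = 0
  1/7·s² − (3/13 + 1/7)·s + 3/13 = 0
which factors as (s − 1)·(1/7·s − 3/13) = 0, giving roots s = 1 and s = (3/13)/(1/7) = 21/13. Since 21/13 ≥ 1, the smallest root in [0, 1] is s = 1.)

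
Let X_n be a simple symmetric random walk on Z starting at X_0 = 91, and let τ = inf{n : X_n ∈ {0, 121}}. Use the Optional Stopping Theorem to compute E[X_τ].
E[X_τ] = 91

X_n is a martingale and τ is a bounded-mean stopping time (indeed τ is finite a.s. with bounded expectation since the walk is in a bounded region). By the OST, E[X_τ] = E[X_0] = 91. Equivalently: E[X_τ] = 121 · P(hit 121 first) + 0 · P(hit 0 first) = 121 · (91/121) = 91.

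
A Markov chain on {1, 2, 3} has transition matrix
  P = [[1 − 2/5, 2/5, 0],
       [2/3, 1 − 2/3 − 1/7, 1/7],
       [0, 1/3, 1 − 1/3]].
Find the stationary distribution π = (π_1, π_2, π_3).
π = (7/13, 21/65, 9/65)

This is a birth-death chain on three states, which satisfies detailed balance: π_1 · P_{12} = π_2 · P_{21} and π_2 · P_{23} = π_3 · P_{32}.
From π_1 · 2/5 = π_2 · 2/3: π_2/π_1 = (2/5)/(2/3) = 3/5.
From π_2 · 1/7 = π_3 · 1/3: π_3/π_2 = (1/7)/(1/3) = 3/7.
Take π_1 proportional to 1; then unnormalized π = (1, 3/5, 9/35). Normalize by dividing by the sum 13/7:
  π = (7/13, 21/65, 9/65).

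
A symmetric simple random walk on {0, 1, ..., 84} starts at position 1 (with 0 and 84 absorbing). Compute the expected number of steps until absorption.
E[τ | X_0 = 1] = 83

Let v_k = E[τ | X_0 = k]. Boundary: v_0 = v_84 = 0. Recurrence: v_k = 1 + (v_{k-1} + v_{k+1})/2 for 1 ≤ k ≤ 83. The particular solution to v_k − (v_{k-1} + v_{k+1})/2 = 1 is v_k = −k^2. Adding homogeneous solution A + B k and matching boundaries gives v_k = k (84 − k). Substituting k = 1: v_1 = 1 · 83 = 83.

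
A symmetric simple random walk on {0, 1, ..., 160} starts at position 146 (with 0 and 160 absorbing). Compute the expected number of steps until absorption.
E[τ | X_0 = 146] = 2044

Let v_k = E[τ | X_0 = k]. Boundary: v_0 = v_160 = 0. Recurrence: v_k = 1 + (v_{k-1} + v_{k+1})/2 for 1 ≤ k ≤ 159. The particular solution to v_k − (v_{k-1} + v_{k+1})/2 = 1 is v_k = −k^2. Adding homogeneous solution A + B k and matching boundaries gives v_k = k (160 − k). Substituting k = 146: v_146 = 146 · 14 = 2044.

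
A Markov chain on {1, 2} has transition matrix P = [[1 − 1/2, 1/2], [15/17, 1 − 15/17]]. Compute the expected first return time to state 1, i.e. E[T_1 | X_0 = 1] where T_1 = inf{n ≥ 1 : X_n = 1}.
E[T_1 | X_0 = 1] = 1/π_1 = 47/30

For an irreducible recurrent Markov chain with stationary distribution π, E[T_i | X_0 = i] = 1/π_i (Kac's formula). Here π_1 = (15/17)/(1/2 + 15/17) = (15/17)/(47/34) = 30/47, so E[T_1 | X_0 = 1] = 1/π_1 = (1/2 + 15/17)/(15/17) = (47/34)/(15/17) = 47/30.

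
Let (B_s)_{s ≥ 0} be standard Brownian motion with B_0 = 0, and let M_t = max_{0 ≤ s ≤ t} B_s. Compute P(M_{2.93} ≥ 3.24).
P(M_{2.93} ≥ 3.24) = 2·P(B_{2.93} ≥ 3.24) = 2(1 − Φ(3.24/√2.93)) ≈ 0.0584

By the reflection principle for Brownian motion, P(M_t ≥ a) = 2 · P(B_t ≥ a) for a ≥ 0. Since B_t ~ N(0, t), P(B_t ≥ 3.24) = 1 − Φ(3.24/√t) = 1 − Φ(3.24/√2.93) = 1 − Φ(1.8928). So
  P(M_{2.93} ≥ 3.24) = 2(1 − Φ(1.8928)) ≈ 0.0584.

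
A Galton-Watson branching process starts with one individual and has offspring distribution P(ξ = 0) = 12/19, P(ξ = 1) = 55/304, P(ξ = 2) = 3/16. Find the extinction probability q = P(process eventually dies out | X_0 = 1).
q = 1

Mean offspring μ = 0·12/19 + 1·55/304 + 2·3/16 = 169/304 ≤ 1. For μ ≤ 1 with offspring not concentrated at 1, the Galton-Watson process goes extinct almost surely, so q = 1.
(Algebraic check: The pgf is f(s) = 12/19 + 55/304·s + 3/16·s². The extinction probability q is the smallest fixed point of f in [0, 1]. Setting s = f(s):
  3/16·s² + (55/304 − 1)·s + 12/19 = 0
  3/16·s² − (12/19 + 3/16)·s + 12/19 = 0
which factors as (s − 1)·(3/16·s − 12/19) = 0, giving roots s = 1 and s = (12/19)/(3/16) = 64/19. Since 64/19 ≥ 1, the smallest root in [0, 1] is s = 1.)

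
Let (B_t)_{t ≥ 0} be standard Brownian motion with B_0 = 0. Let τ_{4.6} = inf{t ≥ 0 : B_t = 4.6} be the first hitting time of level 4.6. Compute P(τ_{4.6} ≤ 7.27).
P(τ_{4.6} ≤ 7.27) = 2(1 − Φ(4.6/√7.27)) = 2(1 − Φ(1.7060)) ≈ 0.0880

By the reflection principle for standard BM, P(τ_b ≤ t) = 2 · P(B_t ≥ b). Since B_t ~ N(0, t), P(B_t ≥ 4.6) = 1 − Φ(4.6/√t) = 1 − Φ(4.6/√7.27) = 1 − Φ(1.7060) ≈ 0.04400. Doubling: P(τ_{4.6} ≤ 7.27) ≈ 2 · 0.04400 = 0.08800 ≈ 0.0880.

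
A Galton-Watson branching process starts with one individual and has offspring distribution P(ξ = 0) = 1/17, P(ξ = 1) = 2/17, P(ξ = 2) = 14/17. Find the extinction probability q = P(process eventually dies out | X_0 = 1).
q = 1/14

The pgf is f(s) = 1/17 + 2/17·s + 14/17·s². The extinction probability q is the smallest fixed point of f in [0, 1]. Setting s = f(s):
  14/17·s² + (2/17 − 1)·s + 1/17 = 0
  14/17·s² − (1/17 + 14/17)·s + 1/17 = 0
which factors as (s − 1)·(14/17·s − 1/17) = 0, giving roots s = 1 and s = (1/17)/(14/17) = 1/14.
Mean offspring μ = 2/17 + 2·14/17 = 30/17 > 1 (supercritical), so q < 1. The extinction probability is the smaller root: q = (1/17)/(14/17) = 1/14.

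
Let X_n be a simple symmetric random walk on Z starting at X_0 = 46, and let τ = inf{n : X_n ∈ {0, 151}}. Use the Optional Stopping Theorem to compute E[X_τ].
E[X_τ] = 46

X_n is a martingale and τ is a bounded-mean stopping time (indeed τ is finite a.s. with bounded expectation since the walk is in a bounded region). By the OST, E[X_τ] = E[X_0] = 46. Equivalently: E[X_τ] = 151 · P(hit 151 first) + 0 · P(hit 0 first) = 151 · (46/151) = 46.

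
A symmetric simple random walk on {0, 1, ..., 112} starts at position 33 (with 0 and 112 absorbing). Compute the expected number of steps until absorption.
E[τ | X_0 = 33] = 2607

Let v_k = E[τ | X_0 = k]. Boundary: v_0 = v_112 = 0. Recurrence: v_k = 1 + (v_{k-1} + v_{k+1})/2 for 1 ≤ k ≤ 111. The particular solution to v_k − (v_{k-1} + v_{k+1})/2 = 1 is v_k = −k^2. Adding homogeneous solution A + B k and matching boundaries gives v_k = k (112 − k). Substituting k = 33: v_33 = 33 · 79 = 2607.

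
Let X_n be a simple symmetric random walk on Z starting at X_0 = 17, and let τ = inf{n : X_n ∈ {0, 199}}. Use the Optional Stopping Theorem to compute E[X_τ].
E[X_τ] = 17

X_n is a martingale and τ is a bounded-mean stopping time (indeed τ is finite a.s. with bounded expectation since the walk is in a bounded region). By the OST, E[X_τ] = E[X_0] = 17. Equivalently: E[X_τ] = 199 · P(hit 199 first) + 0 · P(hit 0 first) = 199 · (17/199) = 17.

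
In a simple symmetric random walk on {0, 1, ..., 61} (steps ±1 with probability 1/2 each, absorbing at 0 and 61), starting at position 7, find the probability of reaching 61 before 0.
P(hit 61 before 0) = 7/61

Let u_k = P(hit 61 before 0 | start at k). Then u_0 = 0, u_61 = 1, and u_k = u_{k-1}/2 + u_{k+1}/2 for 1 ≤ k ≤ 60. This harmonic recurrence is solved by u_k = k/61, giving u_7 = 7/61.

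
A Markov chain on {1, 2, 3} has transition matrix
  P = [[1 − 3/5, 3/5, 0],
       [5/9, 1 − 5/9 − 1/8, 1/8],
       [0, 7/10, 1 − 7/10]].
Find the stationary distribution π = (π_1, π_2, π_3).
π = (700/1591, 756/1591, 135/1591)

This is a birth-death chain on three states, which satisfies detailed balance: π_1 · P_{12} = π_2 · P_{21} and π_2 · P_{23} = π_3 · P_{32}.
From π_1 · 3/5 = π_2 · 5/9: π_2/π_1 = (3/5)/(5/9) = 27/25.
From π_2 · 1/8 = π_3 · 7/10: π_3/π_2 = (1/8)/(7/10) = 5/28.
Take π_1 proportional to 1; then unnormalized π = (1, 27/25, 27/140). Normalize by dividing by the sum 1591/700:
  π = (700/1591, 756/1591, 135/1591).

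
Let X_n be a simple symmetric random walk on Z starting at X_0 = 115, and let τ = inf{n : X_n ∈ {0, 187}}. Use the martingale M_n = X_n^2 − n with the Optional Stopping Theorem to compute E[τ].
E[τ] = 8280

M_n = X_n^2 − n is a martingale (since E[X_{n+1}^2 | F_n] = X_n^2 + 1). By OST (τ has finite mean in a bounded region), E[M_τ] = E[M_0] = X_0^2 − 0 = 115^2 = 13225. Also E[M_τ] = E[X_τ^2] − E[τ]. The walk exits at 0 or 187, with P(hit 187 first) = 115/187, so E[X_τ^2] = 187^2 · 115/187 + 0 = 21505. Thus E[τ] = E[X_τ^2] − E[M_τ] = 21505 − 13225 = 8280 = 115(187 − 115) = 8280.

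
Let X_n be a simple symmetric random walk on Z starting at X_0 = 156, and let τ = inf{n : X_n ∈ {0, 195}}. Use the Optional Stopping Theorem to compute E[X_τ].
E[X_τ] = 156

X_n is a martingale and τ is a bounded-mean stopping time (indeed τ is finite a.s. with bounded expectation since the walk is in a bounded region). By the OST, E[X_τ] = E[X_0] = 156. Equivalently: E[X_τ] = 195 · P(hit 195 first) + 0 · P(hit 0 first) = 195 · (156/195) = 156.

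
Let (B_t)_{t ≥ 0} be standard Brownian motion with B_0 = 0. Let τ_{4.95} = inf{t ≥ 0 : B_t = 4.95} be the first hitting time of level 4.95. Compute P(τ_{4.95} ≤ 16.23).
P(τ_{4.95} ≤ 16.23) = 2(1 − Φ(4.95/√16.23)) = 2(1 − Φ(1.2287)) ≈ 0.2192

By the reflection principle for standard BM, P(τ_b ≤ t) = 2 · P(B_t ≥ b). Since B_t ~ N(0, t), P(B_t ≥ 4.95) = 1 − Φ(4.95/√t) = 1 − Φ(4.95/√16.23) = 1 − Φ(1.2287) ≈ 0.10959. Doubling: P(τ_{4.95} ≤ 16.23) ≈ 2 · 0.10959 = 0.21918 ≈ 0.2192.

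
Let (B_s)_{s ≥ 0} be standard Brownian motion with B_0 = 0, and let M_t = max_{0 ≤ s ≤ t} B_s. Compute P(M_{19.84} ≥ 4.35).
P(M_{19.84} ≥ 4.35) = 2·P(B_{19.84} ≥ 4.35) = 2(1 − Φ(4.35/√19.84)) ≈ 0.3288

By the reflection principle for Brownian motion, P(M_t ≥ a) = 2 · P(B_t ≥ a) for a ≥ 0. Since B_t ~ N(0, t), P(B_t ≥ 4.35) = 1 − Φ(4.35/√t) = 1 − Φ(4.35/√19.84) = 1 − Φ(0.9766). So
  P(M_{19.84} ≥ 4.35) = 2(1 − Φ(0.9766)) ≈ 0.3288.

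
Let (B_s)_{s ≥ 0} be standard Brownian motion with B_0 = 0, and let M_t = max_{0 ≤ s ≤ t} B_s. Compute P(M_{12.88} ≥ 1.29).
P(M_{12.88} ≥ 1.29) = 2·P(B_{12.88} ≥ 1.29) = 2(1 − Φ(1.29/√12.88)) ≈ 0.7193

By the reflection principle for Brownian motion, P(M_t ≥ a) = 2 · P(B_t ≥ a) for a ≥ 0. Since B_t ~ N(0, t), P(B_t ≥ 1.29) = 1 − Φ(1.29/√t) = 1 − Φ(1.29/√12.88) = 1 − Φ(0.3594). So
  P(M_{12.88} ≥ 1.29) = 2(1 − Φ(0.3594)) ≈ 0.7193.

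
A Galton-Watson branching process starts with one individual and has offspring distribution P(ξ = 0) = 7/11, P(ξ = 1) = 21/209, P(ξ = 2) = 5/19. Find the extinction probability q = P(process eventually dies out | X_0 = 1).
q = 1

Mean offspring μ = 0·7/11 + 1·21/209 + 2·5/19 = 131/209 ≤ 1. For μ ≤ 1 with offspring not concentrated at 1, the Galton-Watson process goes extinct almost surely, so q = 1.
(Algebraic check: The pgf is f(s) = 7/11 + 21/209·s + 5/19·s². The extinction probability q is the smallest fixed point of f in [0, 1]. Setting s = f(s):
  5/19·s² + (21/209 − 1)·s + 7/11 = 0
  5/19·s² − (7/11 + 5/19)·s + 7/11 = 0
which factors as (s − 1)·(5/19·s − 7/11) = 0, giving roots s = 1 and s = (7/11)/(5/19) = 133/55. Since 133/55 ≥ 1, the smallest root in [0, 1] is s = 1.)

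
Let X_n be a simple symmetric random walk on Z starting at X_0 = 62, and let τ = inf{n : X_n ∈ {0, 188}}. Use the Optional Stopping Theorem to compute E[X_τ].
E[X_τ] = 62

X_n is a martingale and τ is a bounded-mean stopping time (indeed τ is finite a.s. with bounded expectation since the walk is in a bounded region). By the OST, E[X_τ] = E[X_0] = 62. Equivalently: E[X_τ] = 188 · P(hit 188 first) + 0 · P(hit 0 first) = 188 · (62/188) = 62.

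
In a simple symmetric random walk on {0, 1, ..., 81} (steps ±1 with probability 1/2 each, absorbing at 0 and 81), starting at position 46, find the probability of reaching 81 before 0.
P(hit 81 before 0) = 46/81

Let u_k = P(hit 81 before 0 | start at k). Then u_0 = 0, u_81 = 1, and u_k = u_{k-1}/2 + u_{k+1}/2 for 1 ≤ k ≤ 80. This harmonic recurrence is solved by u_k = k/81, giving u_46 = 46/81.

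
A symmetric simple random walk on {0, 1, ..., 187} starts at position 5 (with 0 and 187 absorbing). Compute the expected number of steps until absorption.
E[τ | X_0 = 5] = 910

Let v_k = E[τ | X_0 = k]. Boundary: v_0 = v_187 = 0. Recurrence: v_k = 1 + (v_{k-1} + v_{k+1})/2 for 1 ≤ k ≤ 186. The particular solution to v_k − (v_{k-1} + v_{k+1})/2 = 1 is v_k = −k^2. Adding homogeneous solution A + B k and matching boundaries gives v_k = k (187 − k). Substituting k = 5: v_5 = 5 · 182 = 910.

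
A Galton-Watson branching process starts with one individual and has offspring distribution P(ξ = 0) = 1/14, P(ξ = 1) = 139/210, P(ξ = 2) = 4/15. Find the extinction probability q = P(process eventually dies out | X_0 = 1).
q = 15/56

The pgf is f(s) = 1/14 + 139/210·s + 4/15·s². The extinction probability q is the smallest fixed point of f in [0, 1]. Setting s = f(s):
  4/15·s² + (139/210 − 1)·s + 1/14 = 0
  4/15·s² − (1/14 + 4/15)·s + 1/14 = 0
which factors as (s − 1)·(4/15·s − 1/14) = 0, giving roots s = 1 and s = (1/14)/(4/15) = 15/56.
Mean offspring μ = 139/210 + 2·4/15 = 251/210 > 1 (supercritical), so q < 1. The extinction probability is the smaller root: q = (1/14)/(4/15) = 15/56.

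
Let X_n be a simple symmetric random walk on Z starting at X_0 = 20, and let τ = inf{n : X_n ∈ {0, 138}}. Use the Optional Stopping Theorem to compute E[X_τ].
E[X_τ] = 20

X_n is a martingale and τ is a bounded-mean stopping time (indeed τ is finite a.s. with bounded expectation since the walk is in a bounded region). By the OST, E[X_τ] = E[X_0] = 20. Equivalently: E[X_τ] = 138 · P(hit 138 first) + 0 · P(hit 0 first) = 138 · (20/138) = 20.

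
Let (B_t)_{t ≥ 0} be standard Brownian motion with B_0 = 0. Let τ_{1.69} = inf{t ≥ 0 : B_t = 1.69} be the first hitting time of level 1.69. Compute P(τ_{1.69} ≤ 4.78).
P(τ_{1.69} ≤ 4.78) = 2(1 − Φ(1.69/√4.78)) = 2(1 − Φ(0.7730)) ≈ 0.4395

By the reflection principle for standard BM, P(τ_b ≤ t) = 2 · P(B_t ≥ b). Since B_t ~ N(0, t), P(B_t ≥ 1.69) = 1 − Φ(1.69/√t) = 1 − Φ(1.69/√4.78) = 1 − Φ(0.7730) ≈ 0.21976. Doubling: P(τ_{1.69} ≤ 4.78) ≈ 2 · 0.21976 = 0.43952 ≈ 0.4395.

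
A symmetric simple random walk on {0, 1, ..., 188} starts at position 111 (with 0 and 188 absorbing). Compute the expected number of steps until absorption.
E[τ | X_0 = 111] = 8547

Let v_k = E[τ | X_0 = k]. Boundary: v_0 = v_188 = 0. Recurrence: v_k = 1 + (v_{k-1} + v_{k+1})/2 for 1 ≤ k ≤ 187. The particular solution to v_k − (v_{k-1} + v_{k+1})/2 = 1 is v_k = −k^2. Adding homogeneous solution A + B k and matching boundaries gives v_k = k (188 − k). Substituting k = 111: v_111 = 111 · 77 = 8547.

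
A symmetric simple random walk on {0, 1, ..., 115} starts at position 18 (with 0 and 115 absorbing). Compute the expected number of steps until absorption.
E[τ | X_0 = 18] = 1746

Let v_k = E[τ | X_0 = k]. Boundary: v_0 = v_115 = 0. Recurrence: v_k = 1 + (v_{k-1} + v_{k+1})/2 for 1 ≤ k ≤ 114. The particular solution to v_k − (v_{k-1} + v_{k+1})/2 = 1 is v_k = −k^2. Adding homogeneous solution A + B k and matching boundaries gives v_k = k (115 − k). Substituting k = 18: v_18 = 18 · 97 = 1746.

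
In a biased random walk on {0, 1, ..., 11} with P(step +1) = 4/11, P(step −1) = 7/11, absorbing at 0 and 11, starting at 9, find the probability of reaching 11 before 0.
P(hit 11 before 0) = (1 − (7/4)^9) / (1 − (7/4)^11) = 213821136/657710813

Let u_k denote P(reach 11 before 0 | start at k). Boundary: u_0 = 0, u_11 = 1. Recurrence: u_k = 4/11·u_{k+1} + 7/11·u_{k-1} for 1 ≤ k ≤ 10. Try u_k = A + B·r^k with r = q/p = (7/11)/(4/11) = 7/4. Substitution satisfies the recurrence; boundary conditions give:
  u_k = (1 − r^k) / (1 − r^N) = (1 − (7/4)^9) / (1 − (7/4)^11) = 213821136/657710813.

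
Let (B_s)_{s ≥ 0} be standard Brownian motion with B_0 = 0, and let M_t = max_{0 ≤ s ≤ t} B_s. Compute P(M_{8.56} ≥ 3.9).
P(M_{8.56} ≥ 3.9) = 2·P(B_{8.56} ≥ 3.9) = 2(1 − Φ(3.9/√8.56)) ≈ 0.1825

By the reflection principle for Brownian motion, P(M_t ≥ a) = 2 · P(B_t ≥ a) for a ≥ 0. Since B_t ~ N(0, t), P(B_t ≥ 3.9) = 1 − Φ(3.9/√t) = 1 − Φ(3.9/√8.56) = 1 − Φ(1.3330). So
  P(M_{8.56} ≥ 3.9) = 2(1 − Φ(1.3330)) ≈ 0.1825.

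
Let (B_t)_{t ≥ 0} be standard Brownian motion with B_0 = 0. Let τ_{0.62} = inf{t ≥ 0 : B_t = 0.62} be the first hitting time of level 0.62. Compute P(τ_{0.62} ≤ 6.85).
P(τ_{0.62} ≤ 6.85) = 2(1 − Φ(0.62/√6.85)) = 2(1 − Φ(0.2369)) ≈ 0.8127

By the reflection principle for standard BM, P(τ_b ≤ t) = 2 · P(B_t ≥ b). Since B_t ~ N(0, t), P(B_t ≥ 0.62) = 1 − Φ(0.62/√t) = 1 − Φ(0.62/√6.85) = 1 − Φ(0.2369) ≈ 0.40637. Doubling: P(τ_{0.62} ≤ 6.85) ≈ 2 · 0.40637 = 0.81274 ≈ 0.8127.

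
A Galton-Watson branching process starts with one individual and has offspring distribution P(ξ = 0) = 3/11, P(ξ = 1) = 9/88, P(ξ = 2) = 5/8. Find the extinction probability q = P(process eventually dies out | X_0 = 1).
q = 24/55

The pgf is f(s) = 3/11 + 9/88·s + 5/8·s². The extinction probability q is the smallest fixed point of f in [0, 1]. Setting s = f(s):
  5/8·s² + (9/88 − 1)·s + 3/11 = 0
  5/8·s² − (3/11 + 5/8)·s + 3/11 = 0
which factors as (s − 1)·(5/8·s − 3/11) = 0, giving roots s = 1 and s = (3/11)/(5/8) = 24/55.
Mean offspring μ = 9/88 + 2·5/8 = 119/88 > 1 (supercritical), so q < 1. The extinction probability is the smaller root: q = (3/11)/(5/8) = 24/55.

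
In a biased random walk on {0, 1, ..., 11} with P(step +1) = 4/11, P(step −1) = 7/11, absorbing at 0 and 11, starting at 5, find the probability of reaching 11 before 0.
P(hit 11 before 0) = (1 − (7/4)^5) / (1 − (7/4)^11) = 21549056/657710813

Let u_k denote P(reach 11 before 0 | start at k). Boundary: u_0 = 0, u_11 = 1. Recurrence: u_k = 4/11·u_{k+1} + 7/11·u_{k-1} for 1 ≤ k ≤ 10. Try u_k = A + B·r^k with r = q/p = (7/11)/(4/11) = 7/4. Substitution satisfies the recurrence; boundary conditions give:
  u_k = (1 − r^k) / (1 − r^N) = (1 − (7/4)^5) / (1 − (7/4)^11) = 21549056/657710813.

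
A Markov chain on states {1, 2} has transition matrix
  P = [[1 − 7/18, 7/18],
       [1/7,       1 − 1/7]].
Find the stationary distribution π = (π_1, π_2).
π_1 = 18/67, π_2 = 49/67

Solve πP = π with π_1 + π_2 = 1. From πP = π: π_1 · (1 − 7/18) + π_2 · 1/7 = π_1 ⇒ π_2 · 1/7 = π_1 · 7/18 ⇒ π_2/π_1 = (7/18)/(1/7) = 49/18. Together with π_1 + π_2 = 1:
  π_1 = (1/7)/(7/18 + 1/7) = (1/7)/(67/126) = 18/67,
  π_2 = (7/18)/(7/18 + 1/7) = (7/18)/(67/126) = 49/67.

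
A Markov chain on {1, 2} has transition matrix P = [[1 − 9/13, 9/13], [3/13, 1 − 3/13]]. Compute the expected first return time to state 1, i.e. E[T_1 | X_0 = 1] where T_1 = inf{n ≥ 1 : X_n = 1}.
E[T_1 | X_0 = 1] = 1/π_1 = 4

For an irreducible recurrent Markov chain with stationary distribution π, E[T_i | X_0 = i] = 1/π_i (Kac's formula). Here π_1 = (3/13)/(9/13 + 3/13) = (3/13)/(12/13) = 1/4, so E[T_1 | X_0 = 1] = 1/π_1 = (9/13 + 3/13)/(3/13) = (12/13)/(3/13) = 4.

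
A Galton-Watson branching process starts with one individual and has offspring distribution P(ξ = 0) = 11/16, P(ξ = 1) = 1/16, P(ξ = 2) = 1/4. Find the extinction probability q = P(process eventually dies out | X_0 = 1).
q = 1

Mean offspring μ = 0·11/16 + 1·1/16 + 2·1/4 = 9/16 ≤ 1. For μ ≤ 1 with offspring not concentrated at 1, the Galton-Watson process goes extinct almost surely, so q = 1.
(Algebraic check: The pgf is f(s) = 11/16 + 1/16·s + 1/4·s². The extinction probability q is the smallest fixed point of f in [0, 1]. Setting s = f(s):
  1/4·s² + (1/16 − 1)·s + 11/16 = 0
  1/4·s² − (11/16 + 1/4)·s + 11/16 = 0
which factors as (s − 1)·(1/4·s − 11/16) = 0, giving roots s = 1 and s = (11/16)/(1/4) = 11/4. Since 11/4 ≥ 1, the smallest root in [0, 1] is s = 1.)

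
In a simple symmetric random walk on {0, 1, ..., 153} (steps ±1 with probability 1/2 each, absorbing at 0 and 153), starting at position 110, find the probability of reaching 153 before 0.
P(hit 153 before 0) = 110/153

Let u_k = P(hit 153 before 0 | start at k). Then u_0 = 0, u_153 = 1, and u_k = u_{k-1}/2 + u_{k+1}/2 for 1 ≤ k ≤ 152. This harmonic recurrence is solved by u_k = k/153, giving u_110 = 110/153.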